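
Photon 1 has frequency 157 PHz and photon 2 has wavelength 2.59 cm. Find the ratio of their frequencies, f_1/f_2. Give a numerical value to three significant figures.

1.36 × 10^7

f_1 = 1.570 × 10^17 Hz (from frequency = 157 PHz, via f given directly).
f_2 = 1.157 × 10^10 Hz (from wavelength = 2.59 cm, via f = c/λ).
Ratio = 1.570 × 10^17 / 1.157 × 10^10 = 1.36 × 10^7.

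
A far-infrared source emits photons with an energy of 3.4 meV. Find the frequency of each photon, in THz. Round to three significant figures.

0.822 THz

Use h = 6.62607015e-34 J·s, 1 eV = 1.602176634e-19 J.
First convert: E = 3.4 meV = 5.4474e-22 J.
The photon relation is f = E/h, giving f = 8.221e11 Hz.
Converting to THz: f = 0.8221 THz ≈ 0.822 THz.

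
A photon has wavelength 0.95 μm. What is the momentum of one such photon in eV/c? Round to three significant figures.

1.31 eV/c

First convert: λ = 0.95 μm = 9.5e-7 m.
Since p = h/λ for a photon, p = 6.975e-28 kg·m/s.
Converting to eV/c: p = 1.305 eV/c ≈ 1.31 eV/c.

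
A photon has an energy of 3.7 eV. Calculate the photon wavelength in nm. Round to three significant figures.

335 nm

First convert: E = 3.7 eV = 5.9281 × 10^-19 J.
Since λ = hc/E for a photon, λ = 3.351 × 10^-7 m.
Converting to nm: λ = 335.1 nm ≈ 335 nm.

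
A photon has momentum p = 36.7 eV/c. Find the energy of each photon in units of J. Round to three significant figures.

Convert to SI: p = 36.7 eV/c = 1.9614·10^-26 kg·m/s.
Apply E = pc: E = 5.880·10^-18 J.
So E ≈ 5.88·10^-18 J.

5.88·10^-18 J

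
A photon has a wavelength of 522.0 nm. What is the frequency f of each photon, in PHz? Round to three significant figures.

Use c = 2.99792458e8 m/s.
Convert to SI: λ = 522.0 nm = 5.220e-7 m.
Since f = c/λ for a photon, f = 5.743e14 Hz.
Converting to PHz: f = 0.5743 PHz ≈ 0.574 PHz.

0.574 PHz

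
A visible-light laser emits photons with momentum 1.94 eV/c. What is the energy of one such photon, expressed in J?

Take c = 2.99792458·10^8 m/s, 1 eV = 1.602176634·10^-19 J.
Convert to SI: p = 1.94 eV/c = 1.0368·10^-27 kg·m/s.
For a photon E = pc, so E = 3.108·10^-19 J.
So E ≈ 3.11·10^-19 J.

3.11·10^-19 J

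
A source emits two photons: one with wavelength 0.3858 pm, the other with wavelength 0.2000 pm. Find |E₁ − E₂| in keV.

Using E = hc/λ: E₁ = 5.1489 × 10^-13 J, E₂ = 9.9322 × 10^-13 J.
|ΔE| = |5.1489 × 10^-13 − 9.9322 × 10^-13| = 4.78 × 10^-13 J = 2990 keV.

2990 keV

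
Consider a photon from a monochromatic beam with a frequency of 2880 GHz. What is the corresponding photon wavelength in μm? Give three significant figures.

Convert to SI: f = 2880 GHz = 2.88e12 Hz.
The photon relation is λ = c/f, giving λ = 1.041e-4 m.
Converting to μm: λ = 104.1 μm ≈ 104 μm.

104 μm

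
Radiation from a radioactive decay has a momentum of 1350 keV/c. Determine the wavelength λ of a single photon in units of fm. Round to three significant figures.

Take h = 6.62607015e-34 J·s, c = 2.99792458e8 m/s, 1 eV = 1.602176634e-19 J.
Convert to SI: p = 1350 keV/c = 7.2148e-22 kg·m/s.
For a photon λ = h/p, so λ = 9.184e-13 m.
Converting to fm: λ = 918.4 fm ≈ 918 fm.

918 fm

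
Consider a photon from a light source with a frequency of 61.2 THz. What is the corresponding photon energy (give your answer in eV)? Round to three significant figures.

Take h = 6.62607015 × 10^-34 J·s, 1 eV = 1.602176634 × 10^-19 J.
Convert to SI: f = 61.2 THz = 6.12 × 10^13 Hz.
The photon relation is E = hf, giving E = 4.055 × 10^-20 J.
Converting to eV: E = 0.2531 eV ≈ 0.253 eV.

0.253 eV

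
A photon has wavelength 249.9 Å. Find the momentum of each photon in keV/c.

0.0496 keV/c

(h = 6.62607015 × 10^-34 J·s, c = 2.99792458 × 10^8 m/s, 1 eV = 1.602176634 × 10^-19 J.)
Convert to SI: λ = 249.9 Å = 2.499 × 10^-8 m.
The photon relation is p = h/λ, giving p = 2.651 × 10^-26 kg·m/s.
Converting to keV/c: p = 0.04961 keV/c ≈ 0.0496 keV/c.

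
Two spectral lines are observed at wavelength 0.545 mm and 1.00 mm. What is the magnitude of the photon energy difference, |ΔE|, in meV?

Using E = hc/λ: E₁ = 3.645e-22 J, E₂ = 1.986e-22 J.
|ΔE| = |3.645e-22 − 1.986e-22| = 1.66e-22 J = 1.04 meV.

1.04 meV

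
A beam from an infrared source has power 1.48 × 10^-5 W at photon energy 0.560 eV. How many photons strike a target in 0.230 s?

Total energy: E_total = P·t = 1.48 × 10^-5 × 0.230 = 3.404 × 10^-6 J.
Per-photon energy: E = 8.972 × 10^-20 J.
N = E_total / E_photon = 3.79 × 10^13.

3.79 × 10^13 photons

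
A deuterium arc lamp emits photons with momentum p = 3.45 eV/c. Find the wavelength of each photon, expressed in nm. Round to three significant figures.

Take h = 6.62607015e-34 J·s, c = 2.99792458e8 m/s, 1 eV = 1.602176634e-19 J.
Convert to SI: p = 3.45 eV/c = 1.8438e-27 kg·m/s.
Since λ = h/p for a photon, λ = 3.594e-7 m.
Converting to nm: λ = 359.4 nm ≈ 359 nm.

359 nm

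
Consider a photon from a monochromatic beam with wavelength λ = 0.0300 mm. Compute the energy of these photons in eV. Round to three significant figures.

0.0413 eV

Convert to SI: λ = 0.0300 mm = 3.00·10^-5 m.
Apply E = hc/λ: E = 6.621·10^-21 J.
Converting to eV: E = 0.04133 eV ≈ 0.0413 eV.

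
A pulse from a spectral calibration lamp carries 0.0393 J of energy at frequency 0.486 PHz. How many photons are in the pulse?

1.22e17 photons

Per-photon energy: E = 3.220e-19 J (from frequency = 0.486 PHz).
N = E_total / E_photon = 0.0393 J / 3.220e-19 J = 1.22e17.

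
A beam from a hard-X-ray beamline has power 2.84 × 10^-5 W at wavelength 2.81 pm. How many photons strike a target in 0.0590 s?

2.37 × 10^7 photons

Total energy: E_total = P·t = 2.84 × 10^-5 × 0.0590 = 1.676 × 10^-6 J.
Per-photon energy: E = 7.069 × 10^-14 J.
N = E_total / E_photon = 2.37 × 10^7.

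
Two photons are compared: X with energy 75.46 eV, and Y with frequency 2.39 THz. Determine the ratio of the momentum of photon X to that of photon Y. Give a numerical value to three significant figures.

p_X = 4.033 × 10^-26 kg·m/s (from energy = 75.46 eV, via p = E/c).
p_Y = 5.282 × 10^-30 kg·m/s (from frequency = 2.39 THz, via p = hf/c).
Ratio = 4.033 × 10^-26 / 5.282 × 10^-30 = 7630.

7630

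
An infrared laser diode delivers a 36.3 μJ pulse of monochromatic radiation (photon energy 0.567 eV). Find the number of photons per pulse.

Per-photon energy: E = 9.084 × 10^-20 J (from energy = 0.567 eV).
N = E_total / E_photon = 3.63 × 10^-5 J / 9.084 × 10^-20 J = 4.00 × 10^14.

4.00 × 10^14 photons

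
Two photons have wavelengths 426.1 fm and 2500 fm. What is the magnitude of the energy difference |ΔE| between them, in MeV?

2.41 MeV

Using E = hc/λ: E₁ = 4.6619e-13 J, E₂ = 7.9458e-14 J.
|ΔE| = |4.6619e-13 − 7.9458e-14| = 3.87e-13 J = 2.41 MeV.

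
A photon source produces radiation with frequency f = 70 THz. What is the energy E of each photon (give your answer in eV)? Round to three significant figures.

Use h = 6.62607015 × 10^-34 J·s, 1 eV = 1.602176634 × 10^-19 J.
Convert to SI: f = 70 THz = 7.0 × 10^13 Hz.
For a photon E = hf, so E = 4.638 × 10^-20 J.
Converting to eV: E = 0.2895 eV ≈ 0.289 eV.

0.289 eV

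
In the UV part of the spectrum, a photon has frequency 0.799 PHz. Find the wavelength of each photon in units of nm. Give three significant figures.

375 nm

Convert to SI: f = 0.799 PHz = 7.99 × 10^14 Hz.
For a photon λ = c/f, so λ = 3.752 × 10^-7 m.
Converting to nm: λ = 375.2 nm ≈ 375 nm.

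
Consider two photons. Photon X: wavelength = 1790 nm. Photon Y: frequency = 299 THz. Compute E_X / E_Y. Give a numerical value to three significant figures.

0.560

E_X = 1.110·10^-19 J (from wavelength = 1790 nm, via E = hc/λ).
E_Y = 1.981·10^-19 J (from frequency = 299 THz, via E = hf).
Ratio = 1.110·10^-19 / 1.981·10^-19 = 0.560.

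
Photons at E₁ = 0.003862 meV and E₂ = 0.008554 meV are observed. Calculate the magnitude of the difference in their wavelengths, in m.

0.176 m

Using λ = hc/E: λ₁ = 0.32104 m, λ₂ = 0.14494 m.
|Δλ| = |0.32104 − 0.14494| = 0.176 m.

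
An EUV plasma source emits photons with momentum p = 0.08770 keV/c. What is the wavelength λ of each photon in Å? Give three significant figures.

141 Å

Take h = 6.62607015e-34 J·s, c = 2.99792458e8 m/s, 1 eV = 1.602176634e-19 J.
Convert to SI: p = 0.08770 keV/c = 4.6869e-26 kg·m/s.
Apply λ = h/p: λ = 1.414e-8 m.
Converting to Å: λ = 141.4 Å ≈ 141 Å.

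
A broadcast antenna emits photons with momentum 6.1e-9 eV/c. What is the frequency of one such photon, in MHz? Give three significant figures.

1.47 MHz

Use h = 6.62607015e-34 J·s, c = 2.99792458e8 m/s, 1 eV = 1.602176634e-19 J.
Convert to SI: p = 6.1e-9 eV/c = 3.2600e-36 kg·m/s.
The photon relation is f = pc/h, giving f = 1.475e6 Hz.
Converting to MHz: f = 1.475 MHz ≈ 1.47 MHz.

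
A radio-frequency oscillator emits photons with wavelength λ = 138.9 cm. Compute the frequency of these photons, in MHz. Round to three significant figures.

216 MHz

Use c = 2.99792458 × 10^8 m/s.
First convert: λ = 138.9 cm = 1.389 m.
For a photon f = c/λ, so f = 2.158 × 10^8 Hz.
Converting to MHz: f = 215.8 MHz ≈ 216 MHz.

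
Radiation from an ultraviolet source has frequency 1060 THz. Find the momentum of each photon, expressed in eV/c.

In SI units: f = 1060 THz = 1.06 × 10^15 Hz.
The photon relation is p = hf/c, giving p = 2.343 × 10^-27 kg·m/s.
Converting to eV/c: p = 4.384 eV/c ≈ 4.38 eV/c.

4.38 eV/c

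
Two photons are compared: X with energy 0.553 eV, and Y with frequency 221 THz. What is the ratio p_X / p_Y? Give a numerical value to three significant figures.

0.605

p_X = 2.955e-28 kg·m/s (from energy = 0.553 eV, via p = E/c).
p_Y = 4.885e-28 kg·m/s (from frequency = 221 THz, via p = hf/c).
Ratio = 2.955e-28 / 4.885e-28 = 0.605.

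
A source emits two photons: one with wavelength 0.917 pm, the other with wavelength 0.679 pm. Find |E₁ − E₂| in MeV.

Using E = hc/λ: E₁ = 2.166e-13 J, E₂ = 2.926e-13 J.
|ΔE| = |2.166e-13 − 2.926e-13| = 7.59e-14 J = 0.474 MeV.

0.474 MeV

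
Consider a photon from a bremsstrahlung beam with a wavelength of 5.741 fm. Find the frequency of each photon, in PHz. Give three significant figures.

First convert: λ = 5.741 fm = 5.741 × 10^-15 m.
Apply f = c/λ: f = 5.222 × 10^22 Hz.
Converting to PHz: f = 5.222 × 10^7 PHz ≈ 5.22 × 10^7 PHz.

5.22 × 10^7 PHz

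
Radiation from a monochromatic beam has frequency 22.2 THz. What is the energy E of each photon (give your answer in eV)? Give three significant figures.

In SI units: f = 22.2 THz = 2.22 × 10^13 Hz.
Apply E = hf: E = 1.471 × 10^-20 J.
Converting to eV: E = 0.09181 eV ≈ 0.0918 eV.

0.0918 eV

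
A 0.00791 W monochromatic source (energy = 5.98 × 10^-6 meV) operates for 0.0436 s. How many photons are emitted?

3.60 × 10^23 photons

Total energy: E_total = P·t = 0.00791 × 0.0436 = 3.449 × 10^-4 J.
Per-photon energy: E = 9.581 × 10^-28 J.
N = E_total / E_photon = 3.60 × 10^23.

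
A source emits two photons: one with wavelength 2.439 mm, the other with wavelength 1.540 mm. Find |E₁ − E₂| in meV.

0.297 meV

Using E = hc/λ: E₁ = 8.1445 × 10^-23 J, E₂ = 1.2899 × 10^-22 J.
|ΔE| = |8.1445 × 10^-23 − 1.2899 × 10^-22| = 4.75 × 10^-23 J = 0.297 meV.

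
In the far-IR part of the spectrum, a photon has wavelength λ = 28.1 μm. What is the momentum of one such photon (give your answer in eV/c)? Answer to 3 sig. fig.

Convert to SI: λ = 28.1 μm = 2.81e-5 m.
Apply p = h/λ: p = 2.358e-29 kg·m/s.
Converting to eV/c: p = 0.04412 eV/c ≈ 0.0441 eV/c.

0.0441 eV/c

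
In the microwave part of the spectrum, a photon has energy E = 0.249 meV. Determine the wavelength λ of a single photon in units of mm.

Use h = 6.62607015 × 10^-34 J·s, c = 2.99792458 × 10^8 m/s, 1 eV = 1.602176634 × 10^-19 J.
Convert to SI: E = 0.249 meV = 3.9894 × 10^-23 J.
Apply λ = hc/E: λ = 0.004979 m.
Converting to mm: λ = 4.979 mm ≈ 4.98 mm.

4.98 mm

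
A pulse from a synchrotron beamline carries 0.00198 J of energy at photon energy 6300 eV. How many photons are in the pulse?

1.96e12 photons

Per-photon energy: E = 1.009e-15 J (from energy = 6300 eV).
N = E_total / E_photon = 0.00198 J / 1.009e-15 J = 1.96e12.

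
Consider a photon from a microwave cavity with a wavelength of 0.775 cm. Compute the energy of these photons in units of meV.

In SI units: λ = 0.775 cm = 0.00775 m.
The photon relation is E = hc/λ, giving E = 2.563 × 10^-23 J.
Converting to meV: E = 0.1600 meV ≈ 0.160 meV.

0.160 meV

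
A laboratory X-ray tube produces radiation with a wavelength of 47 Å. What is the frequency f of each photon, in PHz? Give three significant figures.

Use c = 2.99792458e8 m/s.
Convert to SI: λ = 47 Å = 4.7e-9 m.
The photon relation is f = c/λ, giving f = 6.379e16 Hz.
Converting to PHz: f = 63.79 PHz ≈ 63.8 PHz.

63.8 PHz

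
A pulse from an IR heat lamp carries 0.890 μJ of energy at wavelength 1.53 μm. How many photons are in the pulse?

Per-photon energy: E = 1.298 × 10^-19 J (from wavelength = 1.53 μm).
N = E_total / E_photon = 8.90 × 10^-7 J / 1.298 × 10^-19 J = 6.85 × 10^12.

6.85 × 10^12 photons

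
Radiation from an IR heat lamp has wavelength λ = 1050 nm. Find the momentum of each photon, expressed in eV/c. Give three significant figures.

1.18 eV/c

Convert to SI: λ = 1050 nm = 1.05e-6 m.
The photon relation is p = h/λ, giving p = 6.311e-28 kg·m/s.
Converting to eV/c: p = 1.181 eV/c ≈ 1.18 eV/c.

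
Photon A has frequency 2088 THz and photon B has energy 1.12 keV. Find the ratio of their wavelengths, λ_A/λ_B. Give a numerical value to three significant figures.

λ_A = 1.436 × 10^-7 m (from frequency = 2088 THz, via λ = c/f).
λ_B = 1.107 × 10^-9 m (from energy = 1.12 keV, via λ = hc/E).
Ratio = 1.436 × 10^-7 / 1.107 × 10^-9 = 130.

130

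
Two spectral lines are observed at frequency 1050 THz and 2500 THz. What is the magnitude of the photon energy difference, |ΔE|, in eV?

Using E = hf: E₁ = 6.957 × 10^-19 J, E₂ = 1.657 × 10^-18 J.
|ΔE| = |6.957 × 10^-19 − 1.657 × 10^-18| = 9.61 × 10^-19 J = 6.00 eV.

6.00 eV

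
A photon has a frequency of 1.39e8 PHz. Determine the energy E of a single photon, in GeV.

In SI units: f = 1.39e8 PHz = 1.39e23 Hz.
The photon relation is E = hf, giving E = 9.210e-11 J.
Converting to GeV: E = 0.5749 GeV ≈ 0.575 GeV.

0.575 GeV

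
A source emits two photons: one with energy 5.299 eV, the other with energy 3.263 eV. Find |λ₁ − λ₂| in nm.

146 nm

Using λ = hc/E: λ₁ = 2.3398 × 10^-7 m, λ₂ = 3.7997 × 10^-7 m.
|Δλ| = |2.3398 × 10^-7 − 3.7997 × 10^-7| = 1.46 × 10^-7 m = 146 nm.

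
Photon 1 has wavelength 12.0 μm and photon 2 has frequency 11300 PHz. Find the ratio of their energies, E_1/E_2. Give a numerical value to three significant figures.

E_1 = 1.655 × 10^-20 J (from wavelength = 12.0 μm, via E = hc/λ).
E_2 = 7.487 × 10^-15 J (from frequency = 11300 PHz, via E = hf).
Ratio = 1.655 × 10^-20 / 7.487 × 10^-15 = 2.21 × 10^-6.

2.21 × 10^-6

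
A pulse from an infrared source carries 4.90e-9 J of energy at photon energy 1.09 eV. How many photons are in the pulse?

2.81e10 photons

Per-photon energy: E = 1.746e-19 J (from energy = 1.09 eV).
N = E_total / E_photon = 4.90e-9 J / 1.746e-19 J = 2.81e10.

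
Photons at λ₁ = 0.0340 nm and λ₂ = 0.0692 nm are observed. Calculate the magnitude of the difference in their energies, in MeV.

0.0185 MeV

Using E = hc/λ: E₁ = 5.842e-15 J, E₂ = 2.871e-15 J.
|ΔE| = |5.842e-15 − 2.871e-15| = 2.97e-15 J = 0.0185 MeV.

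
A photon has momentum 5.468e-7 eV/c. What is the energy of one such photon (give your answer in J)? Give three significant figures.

(c = 2.99792458e8 m/s, 1 eV = 1.602176634e-19 J.)
First convert: p = 5.468e-7 eV/c = 2.9223e-34 kg·m/s.
For a photon E = pc, so E = 8.761e-26 J.
So E ≈ 8.76e-26 J.

8.76e-26 J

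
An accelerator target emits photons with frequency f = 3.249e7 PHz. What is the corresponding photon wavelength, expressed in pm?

9.23e-3 pm

Use c = 2.99792458e8 m/s.
First convert: f = 3.249e7 PHz = 3.249e22 Hz.
Since λ = c/f for a photon, λ = 9.227e-15 m.
Converting to pm: λ = 0.009227 pm ≈ 9.23e-3 pm.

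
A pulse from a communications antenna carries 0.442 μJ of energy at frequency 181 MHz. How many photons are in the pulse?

Per-photon energy: E = 1.199e-25 J (from frequency = 181 MHz).
N = E_total / E_photon = 4.42e-7 J / 1.199e-25 J = 3.69e18.

3.69e18 photons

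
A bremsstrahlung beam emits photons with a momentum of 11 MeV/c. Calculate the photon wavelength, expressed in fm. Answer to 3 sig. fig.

Take h = 6.62607015·10^-34 J·s, c = 2.99792458·10^8 m/s, 1 eV = 1.602176634·10^-19 J.
Convert to SI: p = 11 MeV/c = 5.8787·10^-21 kg·m/s.
Since λ = h/p for a photon, λ = 1.127·10^-13 m.
Converting to fm: λ = 112.7 fm ≈ 113 fm.

113 fm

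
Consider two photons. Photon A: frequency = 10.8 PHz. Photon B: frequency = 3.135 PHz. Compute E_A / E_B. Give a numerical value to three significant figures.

3.44

E_A = 7.156e-18 J (from frequency = 10.8 PHz, via E = hf).
E_B = 2.077e-18 J (from frequency = 3.135 PHz, via E = hf).
Ratio = 7.156e-18 / 2.077e-18 = 3.44.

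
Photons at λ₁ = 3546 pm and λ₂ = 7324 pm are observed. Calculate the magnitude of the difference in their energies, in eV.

180 eV

Using E = hc/λ: E₁ = 5.6019 × 10^-17 J, E₂ = 2.7122 × 10^-17 J.
|ΔE| = |5.6019 × 10^-17 − 2.7122 × 10^-17| = 2.89 × 10^-17 J = 180 eV.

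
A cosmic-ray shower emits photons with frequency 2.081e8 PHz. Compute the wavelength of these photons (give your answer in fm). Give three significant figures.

Use c = 2.99792458e8 m/s.
In SI units: f = 2.081e8 PHz = 2.081e23 Hz.
The photon relation is λ = c/f, giving λ = 1.441e-15 m.
Converting to fm: λ = 1.441 fm ≈ 1.44 fm.

1.44 fm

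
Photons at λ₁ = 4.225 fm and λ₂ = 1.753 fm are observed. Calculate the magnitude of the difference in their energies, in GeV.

Using E = hc/λ: E₁ = 4.7016 × 10^-11 J, E₂ = 1.1332 × 10^-10 J.
|ΔE| = |4.7016 × 10^-11 − 1.1332 × 10^-10| = 6.63 × 10^-11 J = 0.414 GeV.

0.414 GeV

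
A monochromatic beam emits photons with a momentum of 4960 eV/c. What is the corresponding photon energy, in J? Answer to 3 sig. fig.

7.95e-16 J

First convert: p = 4960 eV/c = 2.6508e-24 kg·m/s.
The photon relation is E = pc, giving E = 7.947e-16 J.
So E ≈ 7.95e-16 J.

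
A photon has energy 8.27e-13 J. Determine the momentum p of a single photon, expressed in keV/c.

(c = 2.99792458e8 m/s, 1 eV = 1.602176634e-19 J.)
The photon relation is p = E/c, giving p = 2.759e-21 kg·m/s.
Converting to keV/c: p = 5162 keV/c ≈ 5160 keV/c.

5160 keV/c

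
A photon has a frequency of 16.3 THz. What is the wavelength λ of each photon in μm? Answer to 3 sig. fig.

18.4 μm

Use c = 2.99792458e8 m/s.
Convert to SI: f = 16.3 THz = 1.63e13 Hz.
The photon relation is λ = c/f, giving λ = 1.839e-5 m.
Converting to μm: λ = 18.39 μm ≈ 18.4 μm.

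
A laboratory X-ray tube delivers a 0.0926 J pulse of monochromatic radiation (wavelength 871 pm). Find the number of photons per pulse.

4.06·10^14 photons

Per-photon energy: E = 2.281·10^-16 J (from wavelength = 871 pm).
N = E_total / E_photon = 0.0926 J / 2.281·10^-16 J = 4.06·10^14.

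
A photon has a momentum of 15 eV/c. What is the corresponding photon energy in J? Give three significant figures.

2.40·10^-18 J

First convert: p = 15 eV/c = 8.0164·10^-27 kg·m/s.
For a photon E = pc, so E = 2.403·10^-18 J.
So E ≈ 2.40·10^-18 J.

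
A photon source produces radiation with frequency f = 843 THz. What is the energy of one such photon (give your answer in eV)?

Take h = 6.62607015 × 10^-34 J·s, 1 eV = 1.602176634 × 10^-19 J.
First convert: f = 843 THz = 8.43 × 10^14 Hz.
The photon relation is E = hf, giving E = 5.586 × 10^-19 J.
Converting to eV: E = 3.486 eV ≈ 3.49 eV.

3.49 eV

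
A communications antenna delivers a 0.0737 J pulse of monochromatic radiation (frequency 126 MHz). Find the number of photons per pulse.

Per-photon energy: E = 8.349 × 10^-26 J (from frequency = 126 MHz).
N = E_total / E_photon = 0.0737 J / 8.349 × 10^-26 J = 8.83 × 10^23.

8.83 × 10^23 photons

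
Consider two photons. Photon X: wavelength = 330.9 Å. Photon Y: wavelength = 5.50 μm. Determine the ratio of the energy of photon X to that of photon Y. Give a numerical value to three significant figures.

166

E_X = 6.003e-18 J (from wavelength = 330.9 Å, via E = hc/λ).
E_Y = 3.612e-20 J (from wavelength = 5.50 μm, via E = hc/λ).
Ratio = 6.003e-18 / 3.612e-20 = 166.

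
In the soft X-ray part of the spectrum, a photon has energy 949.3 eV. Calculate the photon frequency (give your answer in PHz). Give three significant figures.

230 PHz

In SI units: E = 949.3 eV = 1.5209 × 10^-16 J.
Since f = E/h for a photon, f = 2.295 × 10^17 Hz.
Converting to PHz: f = 229.5 PHz ≈ 230 PHz.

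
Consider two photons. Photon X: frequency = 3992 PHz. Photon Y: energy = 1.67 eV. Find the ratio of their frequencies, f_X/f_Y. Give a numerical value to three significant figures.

f_X = 3.992·10^18 Hz (from frequency = 3992 PHz, via f given directly).
f_Y = 4.038·10^14 Hz (from energy = 1.67 eV, via f = E/h).
Ratio = 3.992·10^18 / 4.038·10^14 = 9890.

9890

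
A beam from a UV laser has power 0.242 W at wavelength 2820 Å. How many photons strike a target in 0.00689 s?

2.37·10^15 photons

Total energy: E_total = P·t = 0.242 × 0.00689 = 0.001667 J.
Per-photon energy: E = 7.044·10^-19 J.
N = E_total / E_photon = 2.37·10^15.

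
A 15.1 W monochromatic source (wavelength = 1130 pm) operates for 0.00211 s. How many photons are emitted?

1.81 × 10^14 photons

Total energy: E_total = P·t = 15.1 × 0.00211 = 0.03186 J.
Per-photon energy: E = 1.758 × 10^-16 J.
N = E_total / E_photon = 1.81 × 10^14.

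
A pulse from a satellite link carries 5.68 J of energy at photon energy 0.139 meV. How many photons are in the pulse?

Per-photon energy: E = 2.227e-23 J (from energy = 0.139 meV).
N = E_total / E_photon = 5.68 J / 2.227e-23 J = 2.55e23.

2.55e23 photons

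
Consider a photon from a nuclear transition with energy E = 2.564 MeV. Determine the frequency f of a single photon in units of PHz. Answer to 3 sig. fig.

Convert to SI: E = 2.564 MeV = 4.1080 × 10^-13 J.
For a photon f = E/h, so f = 6.200 × 10^20 Hz.
Converting to PHz: f = 620000 PHz ≈ 6.20 × 10^5 PHz.

6.20 × 10^5 PHz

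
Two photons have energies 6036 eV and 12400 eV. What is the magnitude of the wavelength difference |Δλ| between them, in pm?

Using λ = hc/E: λ₁ = 2.0541e-10 m, λ₂ = 9.9987e-11 m.
|Δλ| = |2.0541e-10 − 9.9987e-11| = 1.05e-10 m = 105 pm.

105 pm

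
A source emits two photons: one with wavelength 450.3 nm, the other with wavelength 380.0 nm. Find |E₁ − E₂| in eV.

Using E = hc/λ: E₁ = 4.4114e-19 J, E₂ = 5.2275e-19 J.
|ΔE| = |4.4114e-19 − 5.2275e-19| = 8.16e-20 J = 0.509 eV.

0.509 eV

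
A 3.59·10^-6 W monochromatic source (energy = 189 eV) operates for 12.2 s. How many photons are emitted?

Total energy: E_total = P·t = 3.59·10^-6 × 12.2 = 4.380·10^-5 J.
Per-photon energy: E = 3.028·10^-17 J.
N = E_total / E_photon = 1.45·10^12.

1.45·10^12 photons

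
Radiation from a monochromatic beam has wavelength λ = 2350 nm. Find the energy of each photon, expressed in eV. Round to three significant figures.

0.528 eV

Use h = 6.62607015e-34 J·s, c = 2.99792458e8 m/s, 1 eV = 1.602176634e-19 J.
First convert: λ = 2350 nm = 2.35e-6 m.
The photon relation is E = hc/λ, giving E = 8.453e-20 J.
Converting to eV: E = 0.5276 eV ≈ 0.528 eV.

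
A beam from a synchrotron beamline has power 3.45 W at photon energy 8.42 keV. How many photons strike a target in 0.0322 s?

Total energy: E_total = P·t = 3.45 × 0.0322 = 0.1111 J.
Per-photon energy: E = 1.349 × 10^-15 J.
N = E_total / E_photon = 8.23 × 10^13.

8.23 × 10^13 photons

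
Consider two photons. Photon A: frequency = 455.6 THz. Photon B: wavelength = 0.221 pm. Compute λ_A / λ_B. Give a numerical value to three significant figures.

λ_A = 6.580e-7 m (from frequency = 455.6 THz, via λ = c/f).
λ_B = 2.210e-13 m (from wavelength = 0.221 pm, via λ given directly).
Ratio = 6.580e-7 / 2.210e-13 = 2.98e6.

2.98e6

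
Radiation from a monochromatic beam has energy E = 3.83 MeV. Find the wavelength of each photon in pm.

Use h = 6.62607015e-34 J·s, c = 2.99792458e8 m/s, 1 eV = 1.602176634e-19 J.
In SI units: E = 3.83 MeV = 6.1363e-13 J.
Since λ = hc/E for a photon, λ = 3.237e-13 m.
Converting to pm: λ = 0.3237 pm ≈ 0.324 pm.

0.324 pm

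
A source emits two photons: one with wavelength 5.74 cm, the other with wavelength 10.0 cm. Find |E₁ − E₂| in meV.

Using E = hc/λ: E₁ = 3.461e-24 J, E₂ = 1.986e-24 J.
|ΔE| = |3.461e-24 − 1.986e-24| = 1.47e-24 J = 9.20e-3 meV.

9.20e-3 meV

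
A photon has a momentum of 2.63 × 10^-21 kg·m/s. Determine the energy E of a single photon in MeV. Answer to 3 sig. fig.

For a photon E = pc, so E = 7.885 × 10^-13 J.
Converting to MeV: E = 4.921 MeV ≈ 4.92 MeV.

4.92 MeV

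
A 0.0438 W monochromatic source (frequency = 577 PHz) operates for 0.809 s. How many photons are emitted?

Total energy: E_total = P·t = 0.0438 × 0.809 = 0.03543 J.
Per-photon energy: E = 3.823e-16 J.
N = E_total / E_photon = 9.27e13.

9.27e13 photons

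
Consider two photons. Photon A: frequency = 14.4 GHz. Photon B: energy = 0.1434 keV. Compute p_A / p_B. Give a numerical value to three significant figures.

4.15e-7

p_A = 3.183e-32 kg·m/s (from frequency = 14.4 GHz, via p = hf/c).
p_B = 7.664e-26 kg·m/s (from energy = 0.1434 keV, via p = E/c).
Ratio = 3.183e-32 / 7.664e-26 = 4.15e-7.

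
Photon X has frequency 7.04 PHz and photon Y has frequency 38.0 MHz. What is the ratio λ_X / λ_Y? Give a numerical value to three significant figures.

λ_X = 4.258e-8 m (from frequency = 7.04 PHz, via λ = c/f).
λ_Y = 7.889 m (from frequency = 38.0 MHz, via λ = c/f).
Ratio = 4.258e-8 / 7.889 = 5.40e-9.

5.40e-9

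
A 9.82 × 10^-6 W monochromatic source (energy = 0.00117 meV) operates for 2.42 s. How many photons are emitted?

Total energy: E_total = P·t = 9.82 × 10^-6 × 2.42 = 2.376 × 10^-5 J.
Per-photon energy: E = 1.875 × 10^-25 J.
N = E_total / E_photon = 1.27 × 10^20.

1.27 × 10^20 photons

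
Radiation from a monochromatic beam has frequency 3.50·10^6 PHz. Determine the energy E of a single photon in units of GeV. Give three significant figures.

0.0145 GeV

Use h = 6.62607015·10^-34 J·s, 1 eV = 1.602176634·10^-19 J.
Convert to SI: f = 3.50·10^6 PHz = 3.50·10^21 Hz.
For a photon E = hf, so E = 2.319·10^-12 J.
Converting to GeV: E = 0.01447 GeV ≈ 0.0145 GeV.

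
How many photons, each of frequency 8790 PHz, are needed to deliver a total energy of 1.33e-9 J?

Per-photon energy: E = 5.824e-15 J (from frequency = 8790 PHz).
N = E_total / E_photon = 1.33e-9 J / 5.824e-15 J = 2.28e5.

2.28e5 photons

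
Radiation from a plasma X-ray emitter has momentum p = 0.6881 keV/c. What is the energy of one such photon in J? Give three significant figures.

1.10 × 10^-16 J

Take c = 2.99792458 × 10^8 m/s, 1 eV = 1.602176634 × 10^-19 J.
First convert: p = 0.6881 keV/c = 3.6774 × 10^-25 kg·m/s.
For a photon E = pc, so E = 1.102 × 10^-16 J.
So E ≈ 1.10 × 10^-16 J.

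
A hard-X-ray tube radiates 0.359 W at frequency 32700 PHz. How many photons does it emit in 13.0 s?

2.15 × 10^14 photons

Total energy: E_total = P·t = 0.359 × 13.0 = 4.667 J.
Per-photon energy: E = 2.167 × 10^-14 J.
N = E_total / E_photon = 2.15 × 10^14.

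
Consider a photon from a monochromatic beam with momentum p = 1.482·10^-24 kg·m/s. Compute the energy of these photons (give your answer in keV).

2.77 keV

Use c = 2.99792458·10^8 m/s, 1 eV = 1.602176634·10^-19 J.
Since E = pc for a photon, E = 4.443·10^-16 J.
Converting to keV: E = 2.773 keV ≈ 2.77 keV.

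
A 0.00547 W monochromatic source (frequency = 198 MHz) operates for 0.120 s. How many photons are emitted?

Total energy: E_total = P·t = 0.00547 × 0.120 = 6.564e-4 J.
Per-photon energy: E = 1.312e-25 J.
N = E_total / E_photon = 5.00e21.

5.00e21 photons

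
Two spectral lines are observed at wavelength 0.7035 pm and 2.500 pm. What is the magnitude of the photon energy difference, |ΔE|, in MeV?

1.27 MeV

Using E = hc/λ: E₁ = 2.8237 × 10^-13 J, E₂ = 7.9458 × 10^-14 J.
|ΔE| = |2.8237 × 10^-13 − 7.9458 × 10^-14| = 2.03 × 10^-13 J = 1.27 MeV.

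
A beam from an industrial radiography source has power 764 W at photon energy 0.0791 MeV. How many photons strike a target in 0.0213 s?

1.28 × 10^15 photons

Total energy: E_total = P·t = 764 × 0.0213 = 16.27 J.
Per-photon energy: E = 1.267 × 10^-14 J.
N = E_total / E_photon = 1.28 × 10^15.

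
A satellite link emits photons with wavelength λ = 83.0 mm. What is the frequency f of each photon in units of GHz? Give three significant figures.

Take c = 2.99792458e8 m/s.
In SI units: λ = 83.0 mm = 0.0830 m.
The photon relation is f = c/λ, giving f = 3.612e9 Hz.
Converting to GHz: f = 3.612 GHz ≈ 3.61 GHz.

3.61 GHz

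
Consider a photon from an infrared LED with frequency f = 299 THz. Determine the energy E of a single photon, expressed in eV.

1.24 eV

Take h = 6.62607015e-34 J·s, 1 eV = 1.602176634e-19 J.
Convert to SI: f = 299 THz = 2.99e14 Hz.
Since E = hf for a photon, E = 1.981e-19 J.
Converting to eV: E = 1.237 eV ≈ 1.24 eV.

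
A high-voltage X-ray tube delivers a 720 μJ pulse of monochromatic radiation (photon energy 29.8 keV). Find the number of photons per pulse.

Per-photon energy: E = 4.774e-15 J (from energy = 29.8 keV).
N = E_total / E_photon = 7.20e-4 J / 4.774e-15 J = 1.51e11.

1.51e11 photons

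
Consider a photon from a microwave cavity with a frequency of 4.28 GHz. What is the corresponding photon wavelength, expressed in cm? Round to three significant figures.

7.00 cm

Convert to SI: f = 4.28 GHz = 4.28 × 10^9 Hz.
The photon relation is λ = c/f, giving λ = 0.07004 m.
Converting to cm: λ = 7.004 cm ≈ 7.00 cm.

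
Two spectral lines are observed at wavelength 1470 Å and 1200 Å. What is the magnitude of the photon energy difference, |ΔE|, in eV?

1.90 eV

Using E = hc/λ: E₁ = 1.351·10^-18 J, E₂ = 1.655·10^-18 J.
|ΔE| = |1.351·10^-18 − 1.655·10^-18| = 3.04·10^-19 J = 1.90 eV.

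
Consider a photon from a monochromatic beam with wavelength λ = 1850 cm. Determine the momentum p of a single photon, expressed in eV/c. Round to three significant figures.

6.70e-8 eV/c

(h = 6.62607015e-34 J·s, c = 2.99792458e8 m/s, 1 eV = 1.602176634e-19 J.)
Convert to SI: λ = 1850 cm = 18.5 m.
Since p = h/λ for a photon, p = 3.582e-35 kg·m/s.
Converting to eV/c: p = 6.702e-8 eV/c ≈ 6.70e-8 eV/c.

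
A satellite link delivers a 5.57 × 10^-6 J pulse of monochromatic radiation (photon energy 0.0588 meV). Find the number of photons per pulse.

5.91 × 10^17 photons

Per-photon energy: E = 9.421 × 10^-24 J (from energy = 0.0588 meV).
N = E_total / E_photon = 5.57 × 10^-6 J / 9.421 × 10^-24 J = 5.91 × 10^17.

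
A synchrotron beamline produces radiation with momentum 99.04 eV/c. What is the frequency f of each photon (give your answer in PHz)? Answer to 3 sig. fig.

Use h = 6.62607015 × 10^-34 J·s, c = 2.99792458 × 10^8 m/s, 1 eV = 1.602176634 × 10^-19 J.
In SI units: p = 99.04 eV/c = 5.2930 × 10^-26 kg·m/s.
Apply f = pc/h: f = 2.395 × 10^16 Hz.
Converting to PHz: f = 23.95 PHz ≈ 23.9 PHz.

23.9 PHz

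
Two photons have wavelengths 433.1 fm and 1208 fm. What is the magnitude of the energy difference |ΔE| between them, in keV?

1840 keV

Using E = hc/λ: E₁ = 4.5866e-13 J, E₂ = 1.6444e-13 J.
|ΔE| = |4.5866e-13 − 1.6444e-13| = 2.94e-13 J = 1840 keV.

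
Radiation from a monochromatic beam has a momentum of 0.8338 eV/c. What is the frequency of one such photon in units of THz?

202 THz

Take h = 6.62607015e-34 J·s, c = 2.99792458e8 m/s, 1 eV = 1.602176634e-19 J.
Convert to SI: p = 0.8338 eV/c = 4.4561e-28 kg·m/s.
The photon relation is f = pc/h, giving f = 2.016e14 Hz.
Converting to THz: f = 201.6 THz ≈ 202 THz.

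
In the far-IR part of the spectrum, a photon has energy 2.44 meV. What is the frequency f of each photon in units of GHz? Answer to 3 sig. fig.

Use h = 6.62607015e-34 J·s, 1 eV = 1.602176634e-19 J.
Convert to SI: E = 2.44 meV = 3.9093e-22 J.
For a photon f = E/h, so f = 5.900e11 Hz.
Converting to GHz: f = 590.0 GHz ≈ 590 GHz.

590 GHz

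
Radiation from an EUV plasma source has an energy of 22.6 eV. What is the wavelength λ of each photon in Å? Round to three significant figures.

549 Å

Use h = 6.62607015 × 10^-34 J·s, c = 2.99792458 × 10^8 m/s, 1 eV = 1.602176634 × 10^-19 J.
First convert: E = 22.6 eV = 3.6209 × 10^-18 J.
The photon relation is λ = hc/E, giving λ = 5.486 × 10^-8 m.
Converting to Å: λ = 548.6 Å ≈ 549 Å.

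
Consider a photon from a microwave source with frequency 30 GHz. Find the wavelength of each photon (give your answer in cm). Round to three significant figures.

First convert: f = 30 GHz = 3.0e10 Hz.
Apply λ = c/f: λ = 0.009993 m.
Converting to cm: λ = 0.9993 cm ≈ 0.999 cm.

0.999 cm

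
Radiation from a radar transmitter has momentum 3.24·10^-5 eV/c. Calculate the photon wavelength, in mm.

(h = 6.62607015·10^-34 J·s, c = 2.99792458·10^8 m/s, 1 eV = 1.602176634·10^-19 J.)
Convert to SI: p = 3.24·10^-5 eV/c = 1.7315·10^-32 kg·m/s.
The photon relation is λ = h/p, giving λ = 0.03827 m.
Converting to mm: λ = 38.27 mm ≈ 38.3 mm.

38.3 mm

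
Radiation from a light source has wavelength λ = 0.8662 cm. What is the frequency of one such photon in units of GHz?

34.6 GHz

Use c = 2.99792458 × 10^8 m/s.
Convert to SI: λ = 0.8662 cm = 0.008662 m.
For a photon f = c/λ, so f = 3.461 × 10^10 Hz.
Converting to GHz: f = 34.61 GHz ≈ 34.6 GHz.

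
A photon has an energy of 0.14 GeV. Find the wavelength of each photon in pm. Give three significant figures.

8.86 × 10^-3 pm

Take h = 6.62607015 × 10^-34 J·s, c = 2.99792458 × 10^8 m/s, 1 eV = 1.602176634 × 10^-19 J.
In SI units: E = 0.14 GeV = 2.2430 × 10^-11 J.
Apply λ = hc/E: λ = 8.856 × 10^-15 m.
Converting to pm: λ = 0.008856 pm ≈ 8.86 × 10^-3 pm.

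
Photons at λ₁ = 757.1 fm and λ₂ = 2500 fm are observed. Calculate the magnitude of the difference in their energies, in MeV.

Using E = hc/λ: E₁ = 2.6238e-13 J, E₂ = 7.9458e-14 J.
|ΔE| = |2.6238e-13 − 7.9458e-14| = 1.83e-13 J = 1.14 MeV.

1.14 MeV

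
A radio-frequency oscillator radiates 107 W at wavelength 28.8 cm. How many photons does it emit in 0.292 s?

4.53 × 10^25 photons

Total energy: E_total = P·t = 107 × 0.292 = 31.24 J.
Per-photon energy: E = 6.897 × 10^-25 J.
N = E_total / E_photon = 4.53 × 10^25.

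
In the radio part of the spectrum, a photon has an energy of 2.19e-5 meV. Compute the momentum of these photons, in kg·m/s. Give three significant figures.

Convert to SI: E = 2.19e-5 meV = 3.5088e-27 J.
The photon relation is p = E/c, giving p = 1.170e-35 kg·m/s.
So p ≈ 1.17e-35 kg·m/s.

1.17e-35 kg·m/s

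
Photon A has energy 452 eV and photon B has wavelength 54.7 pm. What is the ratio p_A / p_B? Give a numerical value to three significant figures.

p_A = 2.416e-25 kg·m/s (from energy = 452 eV, via p = E/c).
p_B = 1.211e-23 kg·m/s (from wavelength = 54.7 pm, via p = h/λ).
Ratio = 2.416e-25 / 1.211e-23 = 0.0199.

0.0199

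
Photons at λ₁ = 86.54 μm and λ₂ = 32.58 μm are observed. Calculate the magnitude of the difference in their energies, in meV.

Using E = hc/λ: E₁ = 2.2954e-21 J, E₂ = 6.0971e-21 J.
|ΔE| = |2.2954e-21 − 6.0971e-21| = 3.80e-21 J = 23.7 meV.

23.7 meV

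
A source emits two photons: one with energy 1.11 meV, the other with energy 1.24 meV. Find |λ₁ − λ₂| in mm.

0.117 mm

Using λ = hc/E: λ₁ = 0.001117 m, λ₂ = 9.999 × 10^-4 m.
|Δλ| = |0.001117 − 9.999 × 10^-4| = 1.17 × 10^-4 m = 0.117 mm.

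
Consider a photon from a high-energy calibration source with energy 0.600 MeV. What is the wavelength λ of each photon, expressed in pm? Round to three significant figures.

2.07 pm

(h = 6.62607015 × 10^-34 J·s, c = 2.99792458 × 10^8 m/s, 1 eV = 1.602176634 × 10^-19 J.)
Convert to SI: E = 0.600 MeV = 9.6131 × 10^-14 J.
Since λ = hc/E for a photon, λ = 2.066 × 10^-12 m.
Converting to pm: λ = 2.066 pm ≈ 2.07 pm.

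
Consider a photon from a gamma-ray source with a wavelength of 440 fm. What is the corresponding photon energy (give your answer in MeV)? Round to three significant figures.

2.82 MeV

In SI units: λ = 440 fm = 4.40·10^-13 m.
Apply E = hc/λ: E = 4.515·10^-13 J.
Converting to MeV: E = 2.818 MeV ≈ 2.82 MeV.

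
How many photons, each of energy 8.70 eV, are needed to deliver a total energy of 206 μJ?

Per-photon energy: E = 1.394e-18 J (from energy = 8.70 eV).
N = E_total / E_photon = 2.06e-4 J / 1.394e-18 J = 1.48e14.

1.48e14 photons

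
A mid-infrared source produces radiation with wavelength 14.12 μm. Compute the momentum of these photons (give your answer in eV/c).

Take h = 6.62607015e-34 J·s, c = 2.99792458e8 m/s, 1 eV = 1.602176634e-19 J.
In SI units: λ = 14.12 μm = 1.412e-5 m.
Apply p = h/λ: p = 4.693e-29 kg·m/s.
Converting to eV/c: p = 0.08781 eV/c ≈ 0.0878 eV/c.

0.0878 eV/c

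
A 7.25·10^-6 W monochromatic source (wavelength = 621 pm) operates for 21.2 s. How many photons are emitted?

Total energy: E_total = P·t = 7.25·10^-6 × 21.2 = 1.537·10^-4 J.
Per-photon energy: E = 3.199·10^-16 J.
N = E_total / E_photon = 4.80·10^11.

4.80·10^11 photons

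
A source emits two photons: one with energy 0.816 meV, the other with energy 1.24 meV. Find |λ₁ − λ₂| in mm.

0.520 mm

Using λ = hc/E: λ₁ = 0.001519 m, λ₂ = 9.999 × 10^-4 m.
|Δλ| = |0.001519 − 9.999 × 10^-4| = 5.20 × 10^-4 m = 0.520 mm.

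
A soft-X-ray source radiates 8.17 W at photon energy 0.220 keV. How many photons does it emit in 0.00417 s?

9.67·10^14 photons

Total energy: E_total = P·t = 8.17 × 0.00417 = 0.03407 J.
Per-photon energy: E = 3.525·10^-17 J.
N = E_total / E_photon = 9.67·10^14.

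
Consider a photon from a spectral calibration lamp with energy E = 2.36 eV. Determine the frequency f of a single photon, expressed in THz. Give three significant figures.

571 THz

(h = 6.62607015·10^-34 J·s, 1 eV = 1.602176634·10^-19 J.)
Convert to SI: E = 2.36 eV = 3.7811·10^-19 J.
Apply f = E/h: f = 5.706·10^14 Hz.
Converting to THz: f = 570.6 THz ≈ 571 THz.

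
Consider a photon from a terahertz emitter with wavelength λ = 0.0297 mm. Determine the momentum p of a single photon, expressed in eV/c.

(h = 6.62607015 × 10^-34 J·s, c = 2.99792458 × 10^8 m/s, 1 eV = 1.602176634 × 10^-19 J.)
First convert: λ = 0.0297 mm = 2.97 × 10^-5 m.
For a photon p = h/λ, so p = 2.231 × 10^-29 kg·m/s.
Converting to eV/c: p = 0.04175 eV/c ≈ 0.0417 eV/c.

0.0417 eV/c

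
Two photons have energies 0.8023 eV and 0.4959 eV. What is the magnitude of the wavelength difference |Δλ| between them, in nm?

Using λ = hc/E: λ₁ = 1.5454·10^-6 m, λ₂ = 2.5002·10^-6 m.
|Δλ| = |1.5454·10^-6 − 2.5002·10^-6| = 9.55·10^-7 m = 955 nm.

955 nm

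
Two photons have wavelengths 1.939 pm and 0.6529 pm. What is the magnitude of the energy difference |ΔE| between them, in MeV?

1.26 MeV

Using E = hc/λ: E₁ = 1.0245 × 10^-13 J, E₂ = 3.0425 × 10^-13 J.
|ΔE| = |1.0245 × 10^-13 − 3.0425 × 10^-13| = 2.02 × 10^-13 J = 1.26 MeV.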